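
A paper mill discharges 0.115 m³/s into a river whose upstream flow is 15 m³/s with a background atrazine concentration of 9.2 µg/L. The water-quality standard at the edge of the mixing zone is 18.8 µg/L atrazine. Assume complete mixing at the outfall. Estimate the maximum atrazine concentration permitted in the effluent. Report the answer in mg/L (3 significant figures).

1.27 mg/L

9.2 µg/L = 0.0092 mg/L.
18.8 µg/L = 0.0188 mg/L.
Mass balance: 0.0188·15.12 = 0.115·Cₑ + 15·0.0092.
Cₑ = (0.2842 − 0.138) / 0.115 = 1.271 mg/L.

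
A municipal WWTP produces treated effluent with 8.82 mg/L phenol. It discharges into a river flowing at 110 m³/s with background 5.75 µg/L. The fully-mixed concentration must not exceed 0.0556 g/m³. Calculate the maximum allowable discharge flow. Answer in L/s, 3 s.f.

5.75 µg/L = 0.00575 mg/L.
Mass balance at complete mixing: C_std·(Q_w + Q_r) = Q_w·C_e + Q_r·C_b.
Rearranging, Q_w = Q_r·(C_std − C_b)/(C_e − C_std) = 110·(0.0556 − 0.00575) / (8.82 − 0.0556) = 0.6257 m³/s.
= 625.7 L/s.

626 L/s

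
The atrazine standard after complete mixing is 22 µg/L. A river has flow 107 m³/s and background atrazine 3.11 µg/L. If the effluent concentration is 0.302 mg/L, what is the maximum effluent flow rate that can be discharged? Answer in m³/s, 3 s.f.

7.22 m³/s

3.11 µg/L = 0.00311 mg/L.
22 µg/L = 0.022 mg/L.
Mass balance at complete mixing: C_std·(Q_w + Q_r) = Q_w·C_e + Q_r·C_b.
Rearranging, Q_w = Q_r·(C_std − C_b)/(C_e − C_std) = 107·(0.022 − 0.00311) / (0.302 − 0.022) = 7.219 m³/s.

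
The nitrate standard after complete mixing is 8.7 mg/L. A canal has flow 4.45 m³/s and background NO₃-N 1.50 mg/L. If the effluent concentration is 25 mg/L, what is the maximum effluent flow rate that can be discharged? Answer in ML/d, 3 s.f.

Mass balance at complete mixing: C_std·(Q_w + Q_r) = Q_w·C_e + Q_r·C_b.
Rearranging, Q_w = Q_r·(C_std − C_b)/(C_e − C_std) = 4.45·(8.7 − 1.5) / (25 − 8.7) = 1.966 m³/s.
= 169.8 ML/d.

170 ML/d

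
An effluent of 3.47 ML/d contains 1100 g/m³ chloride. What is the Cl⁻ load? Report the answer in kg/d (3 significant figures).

3820 kg/d

3.47 ML/d = 0.04016 m³/s.
Mass flux = Q·C = 0.04016 m³/s × 1100 g/m³ = 44.18 g/s.
= 44.18 g/s × 86.4 = 3817 kg/d.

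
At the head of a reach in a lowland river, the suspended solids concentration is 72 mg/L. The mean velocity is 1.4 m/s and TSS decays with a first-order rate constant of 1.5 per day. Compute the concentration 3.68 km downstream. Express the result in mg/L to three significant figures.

Travel time t = 3.68 km / 1.4 m/s = 3680/1.4 = 2629 s = 0.03042 d.
First-order decay: C = 72·exp(−1.5·0.03042) = 72·0.9554 = 68.79 mg/L.

68.8 mg/L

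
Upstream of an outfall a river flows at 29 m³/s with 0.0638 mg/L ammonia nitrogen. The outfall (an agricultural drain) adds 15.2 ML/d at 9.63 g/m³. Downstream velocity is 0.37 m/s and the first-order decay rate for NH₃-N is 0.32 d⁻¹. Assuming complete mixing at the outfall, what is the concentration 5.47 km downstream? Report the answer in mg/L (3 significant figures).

15.2 ML/d = 0.1759 m³/s.
After complete mixing, C₀ = (0.1759·9.63 + 29·0.0638) / 29.18 = 0.1215 mg/L.
Travel time t = 5470 m / 0.37 m/s = 1.478e+04 s = 0.1711 d.
C = 0.1215·exp(−0.32·0.1711) = 0.1215·0.9467 = 0.115 mg/L.

0.115 mg/L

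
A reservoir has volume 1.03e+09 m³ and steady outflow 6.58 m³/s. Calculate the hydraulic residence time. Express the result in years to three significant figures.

Q = 6.58 m³/s × 3.156e+07 s/yr = 2.076e+08 m³/yr.
Hydraulic residence time τ = V/Q = 1.03e+09/2.076e+08 = 4.96 yr.

4.96 yr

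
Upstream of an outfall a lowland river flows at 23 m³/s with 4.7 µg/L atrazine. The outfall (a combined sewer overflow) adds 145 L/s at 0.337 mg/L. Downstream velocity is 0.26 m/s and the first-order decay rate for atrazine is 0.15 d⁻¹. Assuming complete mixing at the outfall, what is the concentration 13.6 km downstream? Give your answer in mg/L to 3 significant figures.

0.00619 mg/L

145 L/s = 0.145 m³/s.
4.7 µg/L = 0.0047 mg/L.
After complete mixing, C₀ = (0.145·0.337 + 23·0.0047) / 23.14 = 0.006782 mg/L.
Travel time t = 1.36e+04 m / 0.26 m/s = 5.231e+04 s = 0.6054 d.
C = 0.006782·exp(−0.15·0.6054) = 0.006782·0.9132 = 0.006193 mg/L.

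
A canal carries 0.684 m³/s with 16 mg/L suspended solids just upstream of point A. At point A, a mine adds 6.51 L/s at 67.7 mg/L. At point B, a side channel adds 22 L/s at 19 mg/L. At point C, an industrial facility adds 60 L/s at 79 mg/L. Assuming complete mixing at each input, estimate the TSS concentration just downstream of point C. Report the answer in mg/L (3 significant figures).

6.51 L/s = 0.00651 m³/s.
After input A: C = (0.684·16 + 0.00651·67.7) / 0.6905 = 16.49 mg/L.
22 L/s = 0.022 m³/s.
After input B: C = (0.6905·16.49 + 0.022·19) / 0.7125 = 16.56 mg/L.
60 L/s = 0.06 m³/s.
After input C: C = (0.7125·16.56 + 0.06·79) / 0.7725 = 21.41 mg/L.

21.4 mg/L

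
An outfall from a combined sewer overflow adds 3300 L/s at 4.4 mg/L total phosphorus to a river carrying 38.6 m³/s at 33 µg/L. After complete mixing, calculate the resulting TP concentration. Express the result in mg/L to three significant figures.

3300 L/s = 3.3 m³/s.
33 µg/L = 0.033 mg/L.
Conservation of mass across the mixing zone: C = (3.3·4.4 + 38.6·0.033) / (3.3 + 38.6) = 15.79/41.9 = 0.3769 mg/L.

0.377 mg/L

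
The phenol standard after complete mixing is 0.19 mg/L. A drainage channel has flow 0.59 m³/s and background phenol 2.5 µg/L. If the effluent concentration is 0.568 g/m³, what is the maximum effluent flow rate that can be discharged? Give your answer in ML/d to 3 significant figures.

2.5 µg/L = 0.0025 mg/L.
Mass balance at complete mixing: C_std·(Q_w + Q_r) = Q_w·C_e + Q_r·C_b.
Rearranging, Q_w = Q_r·(C_std − C_b)/(C_e − C_std) = 0.59·(0.19 − 0.0025) / (0.568 − 0.19) = 0.2927 m³/s.
= 25.29 ML/d.

25.3 ML/d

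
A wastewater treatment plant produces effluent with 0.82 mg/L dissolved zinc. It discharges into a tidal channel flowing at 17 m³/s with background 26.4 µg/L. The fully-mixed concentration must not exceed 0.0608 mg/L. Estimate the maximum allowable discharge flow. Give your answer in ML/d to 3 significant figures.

66.6 ML/d

26.4 µg/L = 0.0264 mg/L.
Mass balance at complete mixing: C_std·(Q_w + Q_r) = Q_w·C_e + Q_r·C_b.
Rearranging, Q_w = Q_r·(C_std − C_b)/(C_e − C_std) = 17·(0.0608 − 0.0264) / (0.82 − 0.0608) = 0.7703 m³/s.
= 66.55 ML/d.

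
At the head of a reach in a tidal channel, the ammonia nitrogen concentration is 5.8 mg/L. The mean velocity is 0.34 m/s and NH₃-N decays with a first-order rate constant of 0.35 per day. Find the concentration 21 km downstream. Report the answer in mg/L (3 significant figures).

4.52 mg/L

Travel time t = 21 km / 0.34 m/s = 2.1e+04/0.34 = 6.176e+04 s = 0.7149 d.
First-order decay: C = 5.8·exp(−0.35·0.7149) = 5.8·0.7786 = 4.516 mg/L.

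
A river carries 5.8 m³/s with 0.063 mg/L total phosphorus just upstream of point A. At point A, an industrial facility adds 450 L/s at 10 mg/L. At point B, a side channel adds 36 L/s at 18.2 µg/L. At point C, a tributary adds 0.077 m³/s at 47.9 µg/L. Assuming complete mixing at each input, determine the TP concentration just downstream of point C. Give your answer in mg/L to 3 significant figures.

450 L/s = 0.45 m³/s.
After input A: C = (5.8·0.063 + 0.45·10) / 6.25 = 0.7785 mg/L.
36 L/s = 0.036 m³/s.
18.2 µg/L = 0.0182 mg/L.
After input B: C = (6.25·0.7785 + 0.036·0.0182) / 6.286 = 0.7741 mg/L.
47.9 µg/L = 0.0479 mg/L.
After input C: C = (6.286·0.7741 + 0.077·0.0479) / 6.363 = 0.7653 mg/L.

0.765 mg/L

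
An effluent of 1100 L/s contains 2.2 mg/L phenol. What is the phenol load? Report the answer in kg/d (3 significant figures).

209 kg/d

1100 L/s = 1.1 m³/s.
Mass flux = Q·C = 1.1 m³/s × 2.2 g/m³ = 2.42 g/s.
= 2.42 g/s × 86.4 = 209.1 kg/d.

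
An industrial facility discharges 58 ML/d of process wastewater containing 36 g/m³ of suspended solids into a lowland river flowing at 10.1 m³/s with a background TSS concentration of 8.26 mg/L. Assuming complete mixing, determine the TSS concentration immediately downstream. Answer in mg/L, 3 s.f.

9.99 mg/L

58 ML/d = 0.6713 m³/s.
By mass balance at complete mixing, C = (0.6713·36 + 10.1·8.26) / (0.6713 + 10.1) = 107.6/10.77 = 9.989 mg/L.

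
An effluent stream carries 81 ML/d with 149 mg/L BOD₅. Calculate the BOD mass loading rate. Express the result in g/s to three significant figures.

140 g/s

81 ML/d = 0.9375 m³/s.
Mass flux = Q·C = 0.9375 m³/s × 149 g/m³ = 139.7 g/s.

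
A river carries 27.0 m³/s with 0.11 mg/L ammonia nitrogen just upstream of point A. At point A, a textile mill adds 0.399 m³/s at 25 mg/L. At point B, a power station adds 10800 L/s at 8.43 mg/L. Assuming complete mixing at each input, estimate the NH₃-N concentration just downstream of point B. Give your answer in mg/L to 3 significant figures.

After input A: C = (27·0.11 + 0.399·25) / 27.4 = 0.4725 mg/L.
10800 L/s = 10.8 m³/s.
After input B: C = (27.4·0.4725 + 10.8·8.43) / 38.2 = 2.722 mg/L.

2.72 mg/L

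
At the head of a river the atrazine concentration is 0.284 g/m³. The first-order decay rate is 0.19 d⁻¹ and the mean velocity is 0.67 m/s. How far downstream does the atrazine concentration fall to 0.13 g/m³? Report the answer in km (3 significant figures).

From C = C₀·e^(−kt), t = ln(C₀/C)/k = ln(0.284/0.13)/0.19 = 0.7814/0.19 = 4.113 d.
Distance = v·t = 0.67 m/s × 3.553e+05 s = 2.381e+05 m = 238.1 km.

238 km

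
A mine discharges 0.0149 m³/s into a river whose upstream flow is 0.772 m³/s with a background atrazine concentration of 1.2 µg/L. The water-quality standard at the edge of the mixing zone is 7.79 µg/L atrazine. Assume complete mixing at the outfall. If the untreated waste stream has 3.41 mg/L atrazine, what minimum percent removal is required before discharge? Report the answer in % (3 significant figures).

1.2 µg/L = 0.0012 mg/L.
7.79 µg/L = 0.00779 mg/L.
Mass balance: 0.00779·0.7869 = 0.0149·Cₑ + 0.772·0.0012.
Cₑ = (0.00613 − 0.0009264) / 0.0149 = 0.3492 mg/L.
Required removal = 1 − 0.3492/3.41 = 89.76 %.

89.8 %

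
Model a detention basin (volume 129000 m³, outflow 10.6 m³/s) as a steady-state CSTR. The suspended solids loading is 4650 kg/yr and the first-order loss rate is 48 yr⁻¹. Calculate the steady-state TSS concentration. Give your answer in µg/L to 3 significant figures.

Outflow Q = 10.6 m³/s × 3.156e+07 s/yr = 3.345e+08 m³/yr.
Steady-state CSTR mass balance: W = Q·C + k·V·C, so C = W/(Q + kV).
Q + kV = 3.345e+08 + 48·129000 = 3.407e+08 m³/yr.
C = 4650/3.407e+08 = 1.365e-05 kg/m³ = 0.01365 mg/L = 13.65 µg/L.

13.6 µg/L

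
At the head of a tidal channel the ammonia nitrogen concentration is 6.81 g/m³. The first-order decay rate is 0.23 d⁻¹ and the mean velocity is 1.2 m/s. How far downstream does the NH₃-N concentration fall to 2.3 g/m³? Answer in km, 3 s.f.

489 km

From C = C₀·e^(−kt), t = ln(C₀/C)/k = ln(6.81/2.3)/0.23 = 1.085/0.23 = 4.719 d.
Distance = v·t = 1.2 m/s × 4.078e+05 s = 4.893e+05 m = 489.3 km.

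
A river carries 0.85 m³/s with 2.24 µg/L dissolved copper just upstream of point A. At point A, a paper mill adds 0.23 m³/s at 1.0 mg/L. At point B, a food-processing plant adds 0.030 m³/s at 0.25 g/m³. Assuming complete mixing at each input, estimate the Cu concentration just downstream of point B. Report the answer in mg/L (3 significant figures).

2.24 µg/L = 0.00224 mg/L.
After input A: C = (0.85·0.00224 + 0.23·1) / 1.08 = 0.2147 mg/L.
After input B: C = (1.08·0.2147 + 0.03·0.25) / 1.11 = 0.2157 mg/L.

0.216 mg/L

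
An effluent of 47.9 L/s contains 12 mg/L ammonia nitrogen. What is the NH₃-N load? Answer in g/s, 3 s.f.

47.9 L/s = 0.0479 m³/s.
Mass flux = Q·C = 0.0479 m³/s × 12 g/m³ = 0.5748 g/s.

0.575 g/s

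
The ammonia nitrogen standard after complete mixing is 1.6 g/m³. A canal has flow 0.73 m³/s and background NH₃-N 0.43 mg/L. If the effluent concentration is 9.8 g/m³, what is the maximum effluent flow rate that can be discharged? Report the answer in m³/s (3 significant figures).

Mass balance at complete mixing: C_std·(Q_w + Q_r) = Q_w·C_e + Q_r·C_b.
Rearranging, Q_w = Q_r·(C_std − C_b)/(C_e − C_std) = 0.73·(1.6 − 0.43) / (9.8 − 1.6) = 0.1042 m³/s.

0.104 m³/s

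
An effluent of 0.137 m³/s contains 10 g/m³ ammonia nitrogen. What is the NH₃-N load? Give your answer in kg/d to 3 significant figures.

118 kg/d

Mass flux = Q·C = 0.137 m³/s × 10 g/m³ = 1.37 g/s.
= 1.37 g/s × 86.4 = 118.4 kg/d.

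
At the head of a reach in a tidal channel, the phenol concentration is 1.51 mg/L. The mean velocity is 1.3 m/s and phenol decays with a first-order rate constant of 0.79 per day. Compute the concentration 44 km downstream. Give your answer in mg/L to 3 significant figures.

Travel time t = 44 km / 1.3 m/s = 4.4e+04/1.3 = 3.385e+04 s = 0.3917 d.
First-order decay: C = 1.51·exp(−0.79·0.3917) = 1.51·0.7338 = 1.108 mg/L.

1.11 mg/L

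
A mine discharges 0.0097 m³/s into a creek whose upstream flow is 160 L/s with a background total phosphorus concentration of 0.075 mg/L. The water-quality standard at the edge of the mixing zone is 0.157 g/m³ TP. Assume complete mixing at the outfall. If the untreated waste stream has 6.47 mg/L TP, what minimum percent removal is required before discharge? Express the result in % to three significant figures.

76.7 %

160 L/s = 0.16 m³/s.
Mass balance: 0.157·0.1697 = 0.0097·Cₑ + 0.16·0.075.
Cₑ = (0.02664 − 0.012) / 0.0097 = 1.51 mg/L.
Required removal = 1 − 1.51/6.47 = 76.67 %.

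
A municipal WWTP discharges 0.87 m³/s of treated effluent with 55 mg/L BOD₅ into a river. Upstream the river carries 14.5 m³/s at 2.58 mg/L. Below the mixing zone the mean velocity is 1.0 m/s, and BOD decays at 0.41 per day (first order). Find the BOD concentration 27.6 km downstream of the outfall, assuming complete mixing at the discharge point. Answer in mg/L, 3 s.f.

4.87 mg/L

After complete mixing, C₀ = (0.87·55 + 14.5·2.58) / 15.37 = 5.547 mg/L.
Travel time t = 2.76e+04 m / 1.0 m/s = 2.76e+04 s = 0.3194 d.
C = 5.547·exp(−0.41·0.3194) = 5.547·0.8772 = 4.866 mg/L.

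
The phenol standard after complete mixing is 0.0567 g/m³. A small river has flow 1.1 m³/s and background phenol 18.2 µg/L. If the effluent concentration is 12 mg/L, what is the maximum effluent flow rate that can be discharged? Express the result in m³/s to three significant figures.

0.00355 m³/s

18.2 µg/L = 0.0182 mg/L.
Mass balance at complete mixing: C_std·(Q_w + Q_r) = Q_w·C_e + Q_r·C_b.
Rearranging, Q_w = Q_r·(C_std − C_b)/(C_e − C_std) = 1.1·(0.0567 − 0.0182) / (12 − 0.0567) = 0.003546 m³/s.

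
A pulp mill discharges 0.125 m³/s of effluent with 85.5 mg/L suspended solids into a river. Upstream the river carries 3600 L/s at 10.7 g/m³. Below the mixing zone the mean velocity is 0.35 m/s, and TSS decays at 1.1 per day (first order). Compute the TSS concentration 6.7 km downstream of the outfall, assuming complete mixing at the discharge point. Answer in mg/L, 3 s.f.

3600 L/s = 3.6 m³/s.
After complete mixing, C₀ = (0.125·85.5 + 3.6·10.7) / 3.725 = 13.21 mg/L.
Travel time t = 6700 m / 0.35 m/s = 1.914e+04 s = 0.2216 d.
C = 13.21·exp(−1.1·0.2216) = 13.21·0.7837 = 10.35 mg/L.

10.4 mg/L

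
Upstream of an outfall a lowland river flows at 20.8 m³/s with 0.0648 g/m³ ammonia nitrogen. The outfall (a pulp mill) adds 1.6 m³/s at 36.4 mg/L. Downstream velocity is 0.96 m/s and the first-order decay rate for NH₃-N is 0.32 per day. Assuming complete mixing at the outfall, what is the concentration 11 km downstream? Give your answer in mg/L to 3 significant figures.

2.55 mg/L

After complete mixing, C₀ = (1.6·36.4 + 20.8·0.0648) / 22.4 = 2.66 mg/L.
Travel time t = 1.1e+04 m / 0.96 m/s = 1.146e+04 s = 0.1326 d.
C = 2.66·exp(−0.32·0.1326) = 2.66·0.9584 = 2.55 mg/L.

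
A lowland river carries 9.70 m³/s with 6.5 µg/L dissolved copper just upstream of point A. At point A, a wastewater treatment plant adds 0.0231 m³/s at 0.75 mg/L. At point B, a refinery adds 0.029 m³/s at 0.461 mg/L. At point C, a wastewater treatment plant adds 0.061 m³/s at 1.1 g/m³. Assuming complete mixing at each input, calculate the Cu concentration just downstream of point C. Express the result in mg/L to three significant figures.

6.5 µg/L = 0.0065 mg/L.
After input A: C = (9.7·0.0065 + 0.0231·0.75) / 9.723 = 0.008266 mg/L.
After input B: C = (9.723·0.008266 + 0.029·0.461) / 9.752 = 0.009613 mg/L.
After input C: C = (9.752·0.009613 + 0.061·1.1) / 9.813 = 0.01639 mg/L.

0.0164 mg/L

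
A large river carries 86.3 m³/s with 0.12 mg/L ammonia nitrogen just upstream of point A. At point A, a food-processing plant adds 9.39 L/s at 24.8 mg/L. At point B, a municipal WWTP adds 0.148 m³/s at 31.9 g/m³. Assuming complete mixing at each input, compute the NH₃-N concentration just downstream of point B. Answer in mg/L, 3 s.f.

0.177 mg/L

9.39 L/s = 0.00939 m³/s.
After input A: C = (86.3·0.12 + 0.00939·24.8) / 86.31 = 0.1227 mg/L.
After input B: C = (86.31·0.1227 + 0.148·31.9) / 86.46 = 0.1771 mg/L.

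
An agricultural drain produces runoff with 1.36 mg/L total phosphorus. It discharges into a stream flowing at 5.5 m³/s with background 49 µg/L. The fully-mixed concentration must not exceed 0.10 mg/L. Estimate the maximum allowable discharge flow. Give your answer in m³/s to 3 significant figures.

0.223 m³/s

49 µg/L = 0.049 mg/L.
Mass balance at complete mixing: C_std·(Q_w + Q_r) = Q_w·C_e + Q_r·C_b.
Rearranging, Q_w = Q_r·(C_std − C_b)/(C_e − C_std) = 5.5·(0.1 − 0.049) / (1.36 − 0.1) = 0.2226 m³/s.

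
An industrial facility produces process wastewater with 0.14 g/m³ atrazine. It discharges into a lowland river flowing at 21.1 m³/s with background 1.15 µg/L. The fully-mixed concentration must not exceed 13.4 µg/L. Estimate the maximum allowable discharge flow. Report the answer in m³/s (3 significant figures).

2.04 m³/s

1.15 µg/L = 0.00115 mg/L.
13.4 µg/L = 0.0134 mg/L.
Mass balance at complete mixing: C_std·(Q_w + Q_r) = Q_w·C_e + Q_r·C_b.
Rearranging, Q_w = Q_r·(C_std − C_b)/(C_e − C_std) = 21.1·(0.0134 − 0.00115) / (0.14 − 0.0134) = 2.042 m³/s.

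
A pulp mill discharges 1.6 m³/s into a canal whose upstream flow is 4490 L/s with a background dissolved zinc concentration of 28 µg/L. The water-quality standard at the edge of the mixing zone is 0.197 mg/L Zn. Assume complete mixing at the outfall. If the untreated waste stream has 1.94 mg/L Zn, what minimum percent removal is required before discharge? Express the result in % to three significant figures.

65.4 %

4490 L/s = 4.49 m³/s.
28 µg/L = 0.028 mg/L.
Mass balance: 0.197·6.09 = 1.6·Cₑ + 4.49·0.028.
Cₑ = (1.2 − 0.1257) / 1.6 = 0.6713 mg/L.
Required removal = 1 − 0.6713/1.94 = 65.4 %.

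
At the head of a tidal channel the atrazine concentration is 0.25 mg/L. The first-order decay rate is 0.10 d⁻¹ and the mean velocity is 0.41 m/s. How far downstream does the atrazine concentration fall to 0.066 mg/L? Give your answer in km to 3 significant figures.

472 km

From C = C₀·e^(−kt), t = ln(C₀/C)/k = ln(0.25/0.066)/0.10 = 1.332/0.10 = 13.32 d.
Distance = v·t = 0.41 m/s × 1.151e+06 s = 4.718e+05 m = 471.8 km.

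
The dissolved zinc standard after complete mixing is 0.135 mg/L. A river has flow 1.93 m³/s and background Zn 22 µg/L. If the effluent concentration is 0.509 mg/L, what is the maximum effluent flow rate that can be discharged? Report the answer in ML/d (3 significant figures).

22 µg/L = 0.022 mg/L.
Mass balance at complete mixing: C_std·(Q_w + Q_r) = Q_w·C_e + Q_r·C_b.
Rearranging, Q_w = Q_r·(C_std − C_b)/(C_e − C_std) = 1.93·(0.135 − 0.022) / (0.509 − 0.135) = 0.5831 m³/s.
= 50.38 ML/d.

50.4 ML/d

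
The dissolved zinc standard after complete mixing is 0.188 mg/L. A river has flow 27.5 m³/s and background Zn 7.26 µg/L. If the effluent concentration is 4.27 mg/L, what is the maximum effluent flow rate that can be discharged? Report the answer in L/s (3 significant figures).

7.26 µg/L = 0.00726 mg/L.
Mass balance at complete mixing: C_std·(Q_w + Q_r) = Q_w·C_e + Q_r·C_b.
Rearranging, Q_w = Q_r·(C_std − C_b)/(C_e − C_std) = 27.5·(0.188 − 0.00726) / (4.27 − 0.188) = 1.218 m³/s.
= 1218 L/s.

1220 L/s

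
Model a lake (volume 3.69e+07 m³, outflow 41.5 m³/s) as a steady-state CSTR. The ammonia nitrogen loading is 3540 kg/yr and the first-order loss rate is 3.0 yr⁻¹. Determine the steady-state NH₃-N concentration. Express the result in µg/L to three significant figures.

Outflow Q = 41.5 m³/s × 3.156e+07 s/yr = 1.31e+09 m³/yr.
Steady-state CSTR mass balance: W = Q·C + k·V·C, so C = W/(Q + kV).
Q + kV = 1.31e+09 + 3.0·3.69e+07 = 1.42e+09 m³/yr.
C = 3540/1.42e+09 = 2.492e-06 kg/m³ = 0.002492 mg/L = 2.492 µg/L.

2.49 µg/L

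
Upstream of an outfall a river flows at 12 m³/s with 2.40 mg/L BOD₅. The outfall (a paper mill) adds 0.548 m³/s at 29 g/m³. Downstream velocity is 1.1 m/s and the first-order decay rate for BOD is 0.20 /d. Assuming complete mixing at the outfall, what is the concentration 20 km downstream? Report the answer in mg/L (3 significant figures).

3.41 mg/L

After complete mixing, C₀ = (0.548·29 + 12·2.4) / 12.55 = 3.562 mg/L.
Travel time t = 2e+04 m / 1.1 m/s = 1.818e+04 s = 0.2104 d.
C = 3.562·exp(−0.20·0.2104) = 3.562·0.9588 = 3.415 mg/L.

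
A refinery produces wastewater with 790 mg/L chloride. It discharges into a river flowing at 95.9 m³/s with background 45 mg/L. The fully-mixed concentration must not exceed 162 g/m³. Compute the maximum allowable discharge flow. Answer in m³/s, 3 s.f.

Mass balance at complete mixing: C_std·(Q_w + Q_r) = Q_w·C_e + Q_r·C_b.
Rearranging, Q_w = Q_r·(C_std − C_b)/(C_e − C_std) = 95.9·(162 − 45) / (790 − 162) = 17.87 m³/s.

17.9 m³/s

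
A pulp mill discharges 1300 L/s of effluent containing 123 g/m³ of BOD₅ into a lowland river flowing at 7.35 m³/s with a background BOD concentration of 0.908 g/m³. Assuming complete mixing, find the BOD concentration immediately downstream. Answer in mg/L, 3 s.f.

19.3 mg/L

1300 L/s = 1.3 m³/s.
By mass balance at complete mixing, C = (1.3·123 + 7.35·0.908) / (1.3 + 7.35) = 166.6/8.65 = 19.26 mg/L.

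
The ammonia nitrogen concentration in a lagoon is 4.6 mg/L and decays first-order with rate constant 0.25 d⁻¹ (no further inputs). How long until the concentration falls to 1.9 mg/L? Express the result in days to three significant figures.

t = ln(C₀/C)/k = ln(4.6/1.9)/0.25 = 0.8842/0.25 = 3.537 d.

3.54 d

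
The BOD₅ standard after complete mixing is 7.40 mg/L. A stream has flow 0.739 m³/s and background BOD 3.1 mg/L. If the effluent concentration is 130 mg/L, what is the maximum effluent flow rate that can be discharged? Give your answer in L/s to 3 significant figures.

25.9 L/s

Mass balance at complete mixing: C_std·(Q_w + Q_r) = Q_w·C_e + Q_r·C_b.
Rearranging, Q_w = Q_r·(C_std − C_b)/(C_e − C_std) = 0.739·(7.4 − 3.1) / (130 − 7.4) = 0.02592 m³/s.
= 25.92 L/s.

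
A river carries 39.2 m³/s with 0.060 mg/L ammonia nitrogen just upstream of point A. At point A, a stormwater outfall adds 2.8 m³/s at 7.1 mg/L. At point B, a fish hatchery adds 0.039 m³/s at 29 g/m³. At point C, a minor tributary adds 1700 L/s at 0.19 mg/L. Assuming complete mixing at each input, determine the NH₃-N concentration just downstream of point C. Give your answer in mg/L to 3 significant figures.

After input A: C = (39.2·0.06 + 2.8·7.1) / 42 = 0.5293 mg/L.
After input B: C = (42·0.5293 + 0.039·29) / 42.04 = 0.5557 mg/L.
1700 L/s = 1.7 m³/s.
After input C: C = (42.04·0.5557 + 1.7·0.19) / 43.74 = 0.5415 mg/L.

0.542 mg/L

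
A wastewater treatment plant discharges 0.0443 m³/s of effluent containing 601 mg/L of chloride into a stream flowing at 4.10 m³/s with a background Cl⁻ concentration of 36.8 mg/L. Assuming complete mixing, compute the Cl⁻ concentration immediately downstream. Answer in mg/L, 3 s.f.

42.8 mg/L

By mass balance at complete mixing, C = (0.0443·601 + 4.1·36.8) / (0.0443 + 4.1) = 177.5/4.144 = 42.83 mg/L.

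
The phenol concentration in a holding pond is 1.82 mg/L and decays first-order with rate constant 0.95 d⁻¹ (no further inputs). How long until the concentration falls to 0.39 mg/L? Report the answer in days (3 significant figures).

t = ln(C₀/C)/k = ln(1.82/0.39)/0.95 = 1.54/0.95 = 1.622 d.

1.62 d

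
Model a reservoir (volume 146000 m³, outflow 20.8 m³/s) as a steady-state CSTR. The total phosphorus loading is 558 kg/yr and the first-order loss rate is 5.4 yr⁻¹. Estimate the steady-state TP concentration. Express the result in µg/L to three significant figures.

Outflow Q = 20.8 m³/s × 3.156e+07 s/yr = 6.564e+08 m³/yr.
Steady-state CSTR mass balance: W = Q·C + k·V·C, so C = W/(Q + kV).
Q + kV = 6.564e+08 + 5.4·146000 = 6.572e+08 m³/yr.
C = 558/6.572e+08 = 8.491e-07 kg/m³ = 0.0008491 mg/L = 0.8491 µg/L.

0.849 µg/L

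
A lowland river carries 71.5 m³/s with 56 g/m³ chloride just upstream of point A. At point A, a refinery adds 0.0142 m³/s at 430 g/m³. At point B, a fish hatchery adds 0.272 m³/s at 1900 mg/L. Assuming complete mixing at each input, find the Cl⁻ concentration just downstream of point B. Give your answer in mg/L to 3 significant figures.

63.1 mg/L

After input A: C = (71.5·56 + 0.0142·430) / 71.51 = 56.07 mg/L.
After input B: C = (71.51·56.07 + 0.272·1900) / 71.79 = 63.06 mg/L.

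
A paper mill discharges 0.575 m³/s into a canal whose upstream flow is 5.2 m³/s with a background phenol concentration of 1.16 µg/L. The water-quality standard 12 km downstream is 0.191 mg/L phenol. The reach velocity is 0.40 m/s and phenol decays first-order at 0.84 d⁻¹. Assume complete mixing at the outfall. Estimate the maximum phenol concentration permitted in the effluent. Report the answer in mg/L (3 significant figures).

2.56 mg/L

1.16 µg/L = 0.00116 mg/L.
Travel time to the compliance point: t = 1.2e+04/0.40 = 3e+04 s = 0.3472 d; decay factor exp(−0.84·0.3472) = 0.747.
So the concentration just after mixing may be at most 0.191/0.747 = 0.2557 mg/L.
Mass balance: 0.2557·5.775 = 0.575·Cₑ + 5.2·0.00116.
Cₑ = (1.477 − 0.006032) / 0.575 = 2.557 mg/L.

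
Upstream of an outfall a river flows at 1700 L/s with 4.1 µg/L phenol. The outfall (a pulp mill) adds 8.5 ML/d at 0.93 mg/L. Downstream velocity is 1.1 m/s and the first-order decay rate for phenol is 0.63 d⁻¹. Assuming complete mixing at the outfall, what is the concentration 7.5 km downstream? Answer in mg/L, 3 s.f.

0.0521 mg/L

8.5 ML/d = 0.09838 m³/s.
1700 L/s = 1.7 m³/s.
4.1 µg/L = 0.0041 mg/L.
After complete mixing, C₀ = (0.09838·0.93 + 1.7·0.0041) / 1.798 = 0.05475 mg/L.
Travel time t = 7500 m / 1.1 m/s = 6818 s = 0.07891 d.
C = 0.05475·exp(−0.63·0.07891) = 0.05475·0.9515 = 0.0521 mg/L.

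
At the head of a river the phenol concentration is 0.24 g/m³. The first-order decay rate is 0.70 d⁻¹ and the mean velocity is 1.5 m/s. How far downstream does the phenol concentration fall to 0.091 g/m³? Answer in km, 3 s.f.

180 km

From C = C₀·e^(−kt), t = ln(C₀/C)/k = ln(0.24/0.091)/0.70 = 0.9698/0.70 = 1.385 d.
Distance = v·t = 1.5 m/s × 1.197e+05 s = 1.795e+05 m = 179.5 km.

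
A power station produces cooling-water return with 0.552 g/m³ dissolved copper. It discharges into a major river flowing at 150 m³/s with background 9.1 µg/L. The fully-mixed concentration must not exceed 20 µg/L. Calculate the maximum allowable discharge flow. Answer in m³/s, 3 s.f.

9.1 µg/L = 0.0091 mg/L.
20 µg/L = 0.02 mg/L.
Mass balance at complete mixing: C_std·(Q_w + Q_r) = Q_w·C_e + Q_r·C_b.
Rearranging, Q_w = Q_r·(C_std − C_b)/(C_e − C_std) = 150·(0.02 − 0.0091) / (0.552 − 0.02) = 3.073 m³/s.

3.07 m³/s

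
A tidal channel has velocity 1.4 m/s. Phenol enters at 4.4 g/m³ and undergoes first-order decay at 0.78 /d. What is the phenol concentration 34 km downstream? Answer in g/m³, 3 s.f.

Travel time t = 34 km / 1.4 m/s = 3.4e+04/1.4 = 2.429e+04 s = 0.2811 d.
First-order decay: C = 4.4·exp(−0.78·0.2811) = 4.4·0.8031 = 3.534 g/m³.

3.53 g/m³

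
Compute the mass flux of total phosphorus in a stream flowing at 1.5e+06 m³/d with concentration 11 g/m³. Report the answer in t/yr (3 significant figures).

6030 t/yr

1.5e+06 m³/d = 17.36 m³/s.
Mass flux = Q·C = 17.36 m³/s × 11 g/m³ = 191 g/s.
= 191 g/s × 31.56 = 6027 t/yr.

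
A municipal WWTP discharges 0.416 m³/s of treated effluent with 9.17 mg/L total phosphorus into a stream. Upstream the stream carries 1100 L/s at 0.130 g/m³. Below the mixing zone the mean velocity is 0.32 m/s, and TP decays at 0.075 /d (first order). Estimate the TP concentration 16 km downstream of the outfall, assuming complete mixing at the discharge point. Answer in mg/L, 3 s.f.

2.50 mg/L

1100 L/s = 1.1 m³/s.
After complete mixing, C₀ = (0.416·9.17 + 1.1·0.13) / 1.516 = 2.611 mg/L.
Travel time t = 1.6e+04 m / 0.32 m/s = 5e+04 s = 0.5787 d.
C = 2.611·exp(−0.075·0.5787) = 2.611·0.9575 = 2.5 mg/L.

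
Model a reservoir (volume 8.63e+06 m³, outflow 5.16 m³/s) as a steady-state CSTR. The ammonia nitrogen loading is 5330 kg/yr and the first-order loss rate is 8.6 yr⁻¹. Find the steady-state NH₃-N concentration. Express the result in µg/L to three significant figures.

22.5 µg/L

Outflow Q = 5.16 m³/s × 3.156e+07 s/yr = 1.628e+08 m³/yr.
Steady-state CSTR mass balance: W = Q·C + k·V·C, so C = W/(Q + kV).
Q + kV = 1.628e+08 + 8.6·8.63e+06 = 2.371e+08 m³/yr.
C = 5330/2.371e+08 = 2.248e-05 kg/m³ = 0.02248 mg/L = 22.48 µg/L.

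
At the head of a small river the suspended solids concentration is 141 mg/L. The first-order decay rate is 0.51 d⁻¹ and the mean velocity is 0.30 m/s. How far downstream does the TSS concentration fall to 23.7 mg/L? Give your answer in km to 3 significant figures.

From C = C₀·e^(−kt), t = ln(C₀/C)/k = ln(141/23.7)/0.51 = 1.783/0.51 = 3.497 d.
Distance = v·t = 0.30 m/s × 3.021e+05 s = 9.063e+04 m = 90.63 km.

90.6 km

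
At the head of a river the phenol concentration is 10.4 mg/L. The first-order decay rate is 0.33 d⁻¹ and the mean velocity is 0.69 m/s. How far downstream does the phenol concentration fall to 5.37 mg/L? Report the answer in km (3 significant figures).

From C = C₀·e^(−kt), t = ln(C₀/C)/k = ln(10.4/5.37)/0.33 = 0.661/0.33 = 2.003 d.
Distance = v·t = 0.69 m/s × 1.731e+05 s = 1.194e+05 m = 119.4 km.

119 km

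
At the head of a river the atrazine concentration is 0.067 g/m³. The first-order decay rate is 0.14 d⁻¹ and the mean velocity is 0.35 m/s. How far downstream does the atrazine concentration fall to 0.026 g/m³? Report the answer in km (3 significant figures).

204 km

From C = C₀·e^(−kt), t = ln(C₀/C)/k = ln(0.067/0.026)/0.14 = 0.9466/0.14 = 6.761 d.
Distance = v·t = 0.35 m/s × 5.842e+05 s = 2.045e+05 m = 204.5 km.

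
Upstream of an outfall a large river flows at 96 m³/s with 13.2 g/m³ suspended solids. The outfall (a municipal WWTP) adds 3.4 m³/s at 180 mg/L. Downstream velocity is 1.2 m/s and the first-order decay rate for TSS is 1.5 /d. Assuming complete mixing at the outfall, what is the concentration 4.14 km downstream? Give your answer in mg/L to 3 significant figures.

After complete mixing, C₀ = (3.4·180 + 96·13.2) / 99.4 = 18.91 mg/L.
Travel time t = 4140 m / 1.2 m/s = 3450 s = 0.03993 d.
C = 18.91·exp(−1.5·0.03993) = 18.91·0.9419 = 17.81 mg/L.

17.8 mg/L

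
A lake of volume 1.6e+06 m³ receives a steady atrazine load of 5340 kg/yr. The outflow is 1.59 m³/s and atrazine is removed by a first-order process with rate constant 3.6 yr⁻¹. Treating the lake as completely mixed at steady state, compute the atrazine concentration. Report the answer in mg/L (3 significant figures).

0.0955 mg/L

Outflow Q = 1.59 m³/s × 3.156e+07 s/yr = 5.018e+07 m³/yr.
Steady-state CSTR mass balance: W = Q·C + k·V·C, so C = W/(Q + kV).
Q + kV = 5.018e+07 + 3.6·1.6e+06 = 5.594e+07 m³/yr.
C = 5340/5.594e+07 = 9.547e-05 kg/m³ = 0.09547 mg/L.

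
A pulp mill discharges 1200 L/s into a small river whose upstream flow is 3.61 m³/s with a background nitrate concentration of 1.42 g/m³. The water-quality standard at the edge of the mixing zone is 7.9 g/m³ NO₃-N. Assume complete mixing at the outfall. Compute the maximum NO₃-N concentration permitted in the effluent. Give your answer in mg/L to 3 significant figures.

27.4 mg/L

1200 L/s = 1.2 m³/s.
Mass balance: 7.9·4.81 = 1.2·Cₑ + 3.61·1.42.
Cₑ = (38 − 5.126) / 1.2 = 27.39 mg/L.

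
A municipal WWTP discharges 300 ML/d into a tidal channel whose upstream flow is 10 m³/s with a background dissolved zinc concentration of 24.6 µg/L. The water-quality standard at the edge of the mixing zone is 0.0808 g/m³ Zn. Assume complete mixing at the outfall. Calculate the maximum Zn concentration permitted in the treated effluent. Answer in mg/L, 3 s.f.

300 ML/d = 3.472 m³/s.
24.6 µg/L = 0.0246 mg/L.
Mass balance: 0.0808·13.47 = 3.472·Cₑ + 10·0.0246.
Cₑ = (1.089 − 0.246) / 3.472 = 0.2427 mg/L.

0.243 mg/L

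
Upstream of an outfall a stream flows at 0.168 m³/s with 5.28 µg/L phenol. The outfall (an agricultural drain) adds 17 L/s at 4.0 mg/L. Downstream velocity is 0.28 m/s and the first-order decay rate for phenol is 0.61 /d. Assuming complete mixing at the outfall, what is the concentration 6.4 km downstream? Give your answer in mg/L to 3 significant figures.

0.317 mg/L

17 L/s = 0.017 m³/s.
5.28 µg/L = 0.00528 mg/L.
After complete mixing, C₀ = (0.017·4 + 0.168·0.00528) / 0.185 = 0.3724 mg/L.
Travel time t = 6400 m / 0.28 m/s = 2.286e+04 s = 0.2646 d.
C = 0.3724·exp(−0.61·0.2646) = 0.3724·0.851 = 0.3169 mg/L.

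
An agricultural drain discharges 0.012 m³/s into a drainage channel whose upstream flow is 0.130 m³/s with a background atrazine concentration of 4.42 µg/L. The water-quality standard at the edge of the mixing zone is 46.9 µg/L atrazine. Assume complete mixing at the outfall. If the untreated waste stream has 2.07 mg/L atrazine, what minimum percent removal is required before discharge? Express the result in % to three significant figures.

4.42 µg/L = 0.00442 mg/L.
46.9 µg/L = 0.0469 mg/L.
Mass balance: 0.0469·0.142 = 0.012·Cₑ + 0.13·0.00442.
Cₑ = (0.00666 − 0.0005746) / 0.012 = 0.5071 mg/L.
Required removal = 1 − 0.5071/2.07 = 75.5 %.

75.5 %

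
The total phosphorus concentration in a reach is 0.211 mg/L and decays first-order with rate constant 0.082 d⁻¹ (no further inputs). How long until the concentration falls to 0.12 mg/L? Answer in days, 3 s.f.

t = ln(C₀/C)/k = ln(0.211/0.12)/0.082 = 0.5644/0.082 = 6.883 d.

6.88 d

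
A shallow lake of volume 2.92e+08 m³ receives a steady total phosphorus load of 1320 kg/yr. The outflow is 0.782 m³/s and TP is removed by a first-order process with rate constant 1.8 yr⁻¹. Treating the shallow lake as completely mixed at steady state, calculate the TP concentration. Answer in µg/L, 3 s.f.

Outflow Q = 0.782 m³/s × 3.156e+07 s/yr = 2.468e+07 m³/yr.
Steady-state CSTR mass balance: W = Q·C + k·V·C, so C = W/(Q + kV).
Q + kV = 2.468e+07 + 1.8·2.92e+08 = 5.503e+08 m³/yr.
C = 1320/5.503e+08 = 2.399e-06 kg/m³ = 0.002399 mg/L = 2.399 µg/L.

2.40 µg/L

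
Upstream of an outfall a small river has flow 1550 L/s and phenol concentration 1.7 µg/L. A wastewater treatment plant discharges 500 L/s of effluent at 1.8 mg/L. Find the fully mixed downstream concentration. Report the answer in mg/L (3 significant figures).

0.440 mg/L

500 L/s = 0.5 m³/s.
1550 L/s = 1.55 m³/s.
1.7 µg/L = 0.0017 mg/L.
Conservation of mass across the mixing zone: C = (0.5·1.8 + 1.55·0.0017) / (0.5 + 1.55) = 0.9026/2.05 = 0.4403 mg/L.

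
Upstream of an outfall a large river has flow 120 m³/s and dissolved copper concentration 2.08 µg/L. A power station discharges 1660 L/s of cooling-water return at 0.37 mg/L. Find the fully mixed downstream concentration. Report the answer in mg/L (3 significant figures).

0.00710 mg/L

1660 L/s = 1.66 m³/s.
2.08 µg/L = 0.00208 mg/L.
By mass balance at complete mixing, C = (1.66·0.37 + 120·0.00208) / (1.66 + 120) = 0.8638/121.7 = 0.0071 mg/L.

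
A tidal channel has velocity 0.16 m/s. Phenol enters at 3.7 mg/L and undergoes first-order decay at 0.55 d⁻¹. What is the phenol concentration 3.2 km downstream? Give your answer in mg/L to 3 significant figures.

Travel time t = 3.2 km / 0.16 m/s = 3200/0.16 = 2e+04 s = 0.2315 d.
First-order decay: C = 3.7·exp(−0.55·0.2315) = 3.7·0.8805 = 3.258 mg/L.

3.26 mg/L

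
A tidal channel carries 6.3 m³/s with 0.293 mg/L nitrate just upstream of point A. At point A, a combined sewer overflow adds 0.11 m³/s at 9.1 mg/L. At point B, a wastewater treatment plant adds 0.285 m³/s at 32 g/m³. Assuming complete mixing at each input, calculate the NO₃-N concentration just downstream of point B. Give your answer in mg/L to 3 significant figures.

1.79 mg/L

After input A: C = (6.3·0.293 + 0.11·9.1) / 6.41 = 0.4441 mg/L.
After input B: C = (6.41·0.4441 + 0.285·32) / 6.695 = 1.787 mg/L.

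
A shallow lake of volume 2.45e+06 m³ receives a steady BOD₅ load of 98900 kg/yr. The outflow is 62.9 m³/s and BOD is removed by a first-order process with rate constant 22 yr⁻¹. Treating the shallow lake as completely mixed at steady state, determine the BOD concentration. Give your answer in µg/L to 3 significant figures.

Outflow Q = 62.9 m³/s × 3.156e+07 s/yr = 1.985e+09 m³/yr.
Steady-state CSTR mass balance: W = Q·C + k·V·C, so C = W/(Q + kV).
Q + kV = 1.985e+09 + 22·2.45e+06 = 2.039e+09 m³/yr.
C = 98900/2.039e+09 = 4.851e-05 kg/m³ = 0.04851 mg/L = 48.51 µg/L.

48.5 µg/L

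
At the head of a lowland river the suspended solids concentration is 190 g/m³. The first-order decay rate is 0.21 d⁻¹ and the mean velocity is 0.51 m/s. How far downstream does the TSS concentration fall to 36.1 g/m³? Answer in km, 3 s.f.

From C = C₀·e^(−kt), t = ln(C₀/C)/k = ln(190/36.1)/0.21 = 1.661/0.21 = 7.908 d.
Distance = v·t = 0.51 m/s × 6.833e+05 s = 3.485e+05 m = 348.5 km.

348 km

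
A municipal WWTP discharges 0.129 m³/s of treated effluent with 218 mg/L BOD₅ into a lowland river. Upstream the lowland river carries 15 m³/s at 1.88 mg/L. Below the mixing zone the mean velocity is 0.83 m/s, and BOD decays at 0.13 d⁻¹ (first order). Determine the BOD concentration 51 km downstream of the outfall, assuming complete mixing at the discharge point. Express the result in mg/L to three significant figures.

3.39 mg/L

After complete mixing, C₀ = (0.129·218 + 15·1.88) / 15.13 = 3.723 mg/L.
Travel time t = 5.1e+04 m / 0.83 m/s = 6.145e+04 s = 0.7112 d.
C = 3.723·exp(−0.13·0.7112) = 3.723·0.9117 = 3.394 mg/L.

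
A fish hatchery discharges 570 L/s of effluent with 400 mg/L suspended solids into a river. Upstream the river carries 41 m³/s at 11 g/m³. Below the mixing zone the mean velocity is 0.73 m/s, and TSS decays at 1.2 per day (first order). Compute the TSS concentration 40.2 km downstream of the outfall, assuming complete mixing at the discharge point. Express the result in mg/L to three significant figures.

7.60 mg/L

570 L/s = 0.57 m³/s.
After complete mixing, C₀ = (0.57·400 + 41·11) / 41.57 = 16.33 mg/L.
Travel time t = 4.02e+04 m / 0.73 m/s = 5.507e+04 s = 0.6374 d.
C = 16.33·exp(−1.2·0.6374) = 16.33·0.4654 = 7.602 mg/L.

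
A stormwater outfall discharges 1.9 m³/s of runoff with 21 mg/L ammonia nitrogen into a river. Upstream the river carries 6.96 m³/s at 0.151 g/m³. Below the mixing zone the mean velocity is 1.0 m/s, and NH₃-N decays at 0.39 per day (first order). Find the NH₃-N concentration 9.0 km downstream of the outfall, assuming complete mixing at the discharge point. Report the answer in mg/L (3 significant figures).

4.44 mg/L

After complete mixing, C₀ = (1.9·21 + 6.96·0.151) / 8.86 = 4.622 mg/L.
Travel time t = 9000 m / 1.0 m/s = 9000 s = 0.1042 d.
C = 4.622·exp(−0.39·0.1042) = 4.622·0.9602 = 4.438 mg/L.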